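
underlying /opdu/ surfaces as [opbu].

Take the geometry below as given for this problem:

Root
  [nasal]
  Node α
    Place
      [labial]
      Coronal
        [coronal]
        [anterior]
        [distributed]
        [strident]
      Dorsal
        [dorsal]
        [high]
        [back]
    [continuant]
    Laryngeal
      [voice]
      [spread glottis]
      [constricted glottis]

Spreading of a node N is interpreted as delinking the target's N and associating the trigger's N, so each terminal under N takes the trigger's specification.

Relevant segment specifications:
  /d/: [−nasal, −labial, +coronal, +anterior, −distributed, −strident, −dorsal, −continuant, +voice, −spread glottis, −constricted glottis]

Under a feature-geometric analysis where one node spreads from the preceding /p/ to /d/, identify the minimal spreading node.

/d/ and [b] differ in [labial], [coronal], [anterior], [distributed], [strident]; every other specified feature is identical.
These terminals are all dominated by Place, and no proper subconstituent of Place covers them all; Place is their lowest common ancestor.
Delinking /d/'s Place and associating /p/'s Place gives precisely the feature bundle of [b].
Had Node α or a higher node spread, [voice] would have taken /p/'s value; it stays as in /d/, confirming the spreading constituent is exactly Place.

Place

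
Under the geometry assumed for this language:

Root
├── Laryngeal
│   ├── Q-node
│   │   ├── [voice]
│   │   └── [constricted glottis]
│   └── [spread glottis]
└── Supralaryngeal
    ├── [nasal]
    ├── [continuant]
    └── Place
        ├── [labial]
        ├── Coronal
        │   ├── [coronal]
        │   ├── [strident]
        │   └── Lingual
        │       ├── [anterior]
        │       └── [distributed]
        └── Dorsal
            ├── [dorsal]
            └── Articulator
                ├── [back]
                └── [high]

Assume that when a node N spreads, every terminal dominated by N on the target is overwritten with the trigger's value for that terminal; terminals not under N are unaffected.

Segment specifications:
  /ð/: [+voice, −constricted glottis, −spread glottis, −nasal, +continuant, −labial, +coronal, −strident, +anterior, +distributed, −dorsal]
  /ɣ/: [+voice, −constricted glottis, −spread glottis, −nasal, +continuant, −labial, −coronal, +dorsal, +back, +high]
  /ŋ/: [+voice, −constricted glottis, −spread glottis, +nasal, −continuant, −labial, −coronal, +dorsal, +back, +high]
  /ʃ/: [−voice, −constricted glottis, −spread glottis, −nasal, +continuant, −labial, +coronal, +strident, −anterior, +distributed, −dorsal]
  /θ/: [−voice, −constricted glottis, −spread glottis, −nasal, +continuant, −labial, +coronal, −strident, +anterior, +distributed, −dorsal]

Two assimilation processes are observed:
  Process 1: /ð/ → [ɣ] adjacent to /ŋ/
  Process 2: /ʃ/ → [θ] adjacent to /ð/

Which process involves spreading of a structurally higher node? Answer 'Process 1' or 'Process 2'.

Process 1 alters [coronal], [anterior], [distributed], [strident], [dorsal], [high], [back]; the lowest common ancestor is Place (depth 2 from Root).
Process 2: the features that change are [anterior], [strident]; the minimal node is Coronal (depth 3).
Place is closer to Root than Coronal, so Process 1 spreads the higher node.

Process 1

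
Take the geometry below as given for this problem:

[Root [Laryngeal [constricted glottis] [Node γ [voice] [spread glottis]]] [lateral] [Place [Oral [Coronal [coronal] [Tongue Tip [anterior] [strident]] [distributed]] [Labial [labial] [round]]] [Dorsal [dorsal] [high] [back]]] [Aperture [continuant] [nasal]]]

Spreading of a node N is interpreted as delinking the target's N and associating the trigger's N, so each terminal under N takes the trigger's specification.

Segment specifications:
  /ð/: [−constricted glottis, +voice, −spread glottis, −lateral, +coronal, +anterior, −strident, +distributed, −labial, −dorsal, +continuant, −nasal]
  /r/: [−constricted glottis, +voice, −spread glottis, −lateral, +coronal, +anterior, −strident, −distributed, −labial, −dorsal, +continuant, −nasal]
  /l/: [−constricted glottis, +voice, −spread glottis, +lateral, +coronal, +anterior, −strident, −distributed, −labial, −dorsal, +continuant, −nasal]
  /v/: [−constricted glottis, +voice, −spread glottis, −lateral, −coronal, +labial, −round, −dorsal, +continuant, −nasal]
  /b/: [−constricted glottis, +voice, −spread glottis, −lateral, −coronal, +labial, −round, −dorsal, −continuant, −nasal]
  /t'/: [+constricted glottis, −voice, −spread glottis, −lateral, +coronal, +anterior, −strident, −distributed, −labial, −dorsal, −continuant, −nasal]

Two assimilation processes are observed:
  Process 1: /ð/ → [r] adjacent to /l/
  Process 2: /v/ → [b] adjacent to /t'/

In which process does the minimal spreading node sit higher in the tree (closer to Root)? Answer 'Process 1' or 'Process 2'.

Process 1 alters [distributed]; the lowest dominating node is [distributed] (depth 4 from Root).
Process 2 alters [continuant]; the lowest dominating node is [continuant] (depth 2 from Root).
Depth 2 < depth 4; Process 2 involves the structurally higher constituent [continuant].

Process 2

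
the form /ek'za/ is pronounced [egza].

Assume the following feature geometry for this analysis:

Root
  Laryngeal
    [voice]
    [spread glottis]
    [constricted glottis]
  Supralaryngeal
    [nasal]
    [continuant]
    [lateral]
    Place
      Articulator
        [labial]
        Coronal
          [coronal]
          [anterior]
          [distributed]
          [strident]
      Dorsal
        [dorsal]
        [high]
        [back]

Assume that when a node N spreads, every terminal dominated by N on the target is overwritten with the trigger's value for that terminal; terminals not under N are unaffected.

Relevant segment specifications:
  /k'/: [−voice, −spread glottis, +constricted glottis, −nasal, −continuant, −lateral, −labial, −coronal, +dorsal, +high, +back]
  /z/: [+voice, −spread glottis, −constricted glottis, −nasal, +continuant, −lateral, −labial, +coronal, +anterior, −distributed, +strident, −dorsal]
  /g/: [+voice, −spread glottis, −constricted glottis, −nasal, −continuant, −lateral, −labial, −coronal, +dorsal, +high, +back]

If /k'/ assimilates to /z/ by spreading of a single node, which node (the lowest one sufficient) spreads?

The alternation /k'/ → [g] changes [voice], [constricted glottis] and nothing else.
In this geometry the lowest node dominating all of them is Laryngeal: every daughter of Laryngeal dominates only a proper subset, so no lower node suffices.
Spreading Laryngeal from /z/ overwrites each of those terminals with /z/'s values, yielding exactly [g].
Since [continuant], [dorsal] are preserved even though /z/ disagrees there, no node above Laryngeal spread.

Laryngeal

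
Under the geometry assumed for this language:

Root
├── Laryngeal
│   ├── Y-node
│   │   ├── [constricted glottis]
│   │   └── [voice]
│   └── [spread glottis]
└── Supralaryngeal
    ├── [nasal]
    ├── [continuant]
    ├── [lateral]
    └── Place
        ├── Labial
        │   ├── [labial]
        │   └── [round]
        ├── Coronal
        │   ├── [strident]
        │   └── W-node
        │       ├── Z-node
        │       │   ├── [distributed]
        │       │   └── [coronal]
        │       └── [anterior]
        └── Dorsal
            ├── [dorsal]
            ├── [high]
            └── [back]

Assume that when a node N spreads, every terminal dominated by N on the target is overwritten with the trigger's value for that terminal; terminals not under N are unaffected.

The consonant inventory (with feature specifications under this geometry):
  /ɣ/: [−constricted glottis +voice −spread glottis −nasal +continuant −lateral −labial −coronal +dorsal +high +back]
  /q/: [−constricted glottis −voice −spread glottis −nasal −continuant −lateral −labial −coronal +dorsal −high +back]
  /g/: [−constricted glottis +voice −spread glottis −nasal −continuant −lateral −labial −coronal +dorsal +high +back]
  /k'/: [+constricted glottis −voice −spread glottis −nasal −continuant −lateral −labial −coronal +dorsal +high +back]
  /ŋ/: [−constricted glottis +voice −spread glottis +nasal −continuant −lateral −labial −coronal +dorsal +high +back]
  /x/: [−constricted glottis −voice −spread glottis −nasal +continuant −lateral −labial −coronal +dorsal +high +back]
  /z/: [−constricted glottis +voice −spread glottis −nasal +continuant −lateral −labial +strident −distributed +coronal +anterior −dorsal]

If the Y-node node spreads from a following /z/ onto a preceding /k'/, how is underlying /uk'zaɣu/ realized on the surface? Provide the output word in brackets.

Terminals under Y-node in this geometry: [constricted glottis], [voice].
Spreading Y-node from /z/ onto /k'/ replaces those values with /z/'s: [−constricted glottis], [+voice]. Features outside Y-node ([spread glottis], [nasal], [continuant], …) stay as in /k'/.
Among the inventory, only /g/ has exactly this specification, giving the surface form [ugzaɣu].

[ugzaɣu]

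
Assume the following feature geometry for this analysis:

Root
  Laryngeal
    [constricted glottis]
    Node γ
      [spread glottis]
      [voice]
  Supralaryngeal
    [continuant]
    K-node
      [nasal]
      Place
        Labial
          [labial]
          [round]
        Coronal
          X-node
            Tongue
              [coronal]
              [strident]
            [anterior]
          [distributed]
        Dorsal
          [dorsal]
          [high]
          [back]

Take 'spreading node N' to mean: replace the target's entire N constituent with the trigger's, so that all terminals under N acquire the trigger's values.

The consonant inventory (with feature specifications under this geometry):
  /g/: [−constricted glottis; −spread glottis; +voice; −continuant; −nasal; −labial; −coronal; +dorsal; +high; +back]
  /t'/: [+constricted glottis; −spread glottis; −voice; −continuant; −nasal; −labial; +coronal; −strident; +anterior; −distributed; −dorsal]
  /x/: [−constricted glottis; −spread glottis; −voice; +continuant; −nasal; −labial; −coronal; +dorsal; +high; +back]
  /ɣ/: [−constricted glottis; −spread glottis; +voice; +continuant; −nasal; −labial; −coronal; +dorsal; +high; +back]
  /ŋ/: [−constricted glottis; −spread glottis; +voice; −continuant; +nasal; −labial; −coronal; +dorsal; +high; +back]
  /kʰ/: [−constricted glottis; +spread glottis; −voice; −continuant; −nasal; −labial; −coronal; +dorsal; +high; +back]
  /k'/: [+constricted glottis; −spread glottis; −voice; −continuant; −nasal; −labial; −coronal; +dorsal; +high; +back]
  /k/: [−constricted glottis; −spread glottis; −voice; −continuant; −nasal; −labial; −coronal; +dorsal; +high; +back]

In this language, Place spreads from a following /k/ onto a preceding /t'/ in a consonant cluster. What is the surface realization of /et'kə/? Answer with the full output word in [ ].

Terminals under Place in this geometry: [labial], [round], [coronal], [strident], [anterior], [distributed], [dorsal], [high], [back].
After delinking /t'/'s Place and linking /k/'s, the affected terminals become [−labial], [−coronal], [+dorsal], [+high], [+back]; [constricted glottis], [spread glottis], [voice], … (outside Place) are retained from /t'/.
Among the inventory, only /k'/ has exactly this specification, giving the surface form [ek'kə].

[ek'kə]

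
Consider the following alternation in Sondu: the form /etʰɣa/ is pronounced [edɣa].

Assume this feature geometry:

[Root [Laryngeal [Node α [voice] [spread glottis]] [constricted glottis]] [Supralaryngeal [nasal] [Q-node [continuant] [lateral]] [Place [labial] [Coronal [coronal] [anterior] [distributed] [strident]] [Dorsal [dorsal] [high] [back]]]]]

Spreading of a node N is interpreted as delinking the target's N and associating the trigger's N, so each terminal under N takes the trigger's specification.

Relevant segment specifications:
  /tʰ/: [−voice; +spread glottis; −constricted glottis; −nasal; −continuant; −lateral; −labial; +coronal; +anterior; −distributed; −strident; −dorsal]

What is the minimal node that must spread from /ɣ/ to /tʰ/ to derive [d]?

Node α

/tʰ/ and [d] differ in [voice], [spread glottis]; every other specified feature is identical.
Tracing each changed feature up the tree, the paths first meet at Node α; any lower node misses at least one of them.
Spreading Node α from /ɣ/ overwrites each of those terminals with /ɣ/'s values, yielding exactly [d].
[coronal], [continuant] stay as in /tʰ/ although /ɣ/ differs there, so no node dominating them spread; among the remaining candidates Node α is the lowest that derives the output.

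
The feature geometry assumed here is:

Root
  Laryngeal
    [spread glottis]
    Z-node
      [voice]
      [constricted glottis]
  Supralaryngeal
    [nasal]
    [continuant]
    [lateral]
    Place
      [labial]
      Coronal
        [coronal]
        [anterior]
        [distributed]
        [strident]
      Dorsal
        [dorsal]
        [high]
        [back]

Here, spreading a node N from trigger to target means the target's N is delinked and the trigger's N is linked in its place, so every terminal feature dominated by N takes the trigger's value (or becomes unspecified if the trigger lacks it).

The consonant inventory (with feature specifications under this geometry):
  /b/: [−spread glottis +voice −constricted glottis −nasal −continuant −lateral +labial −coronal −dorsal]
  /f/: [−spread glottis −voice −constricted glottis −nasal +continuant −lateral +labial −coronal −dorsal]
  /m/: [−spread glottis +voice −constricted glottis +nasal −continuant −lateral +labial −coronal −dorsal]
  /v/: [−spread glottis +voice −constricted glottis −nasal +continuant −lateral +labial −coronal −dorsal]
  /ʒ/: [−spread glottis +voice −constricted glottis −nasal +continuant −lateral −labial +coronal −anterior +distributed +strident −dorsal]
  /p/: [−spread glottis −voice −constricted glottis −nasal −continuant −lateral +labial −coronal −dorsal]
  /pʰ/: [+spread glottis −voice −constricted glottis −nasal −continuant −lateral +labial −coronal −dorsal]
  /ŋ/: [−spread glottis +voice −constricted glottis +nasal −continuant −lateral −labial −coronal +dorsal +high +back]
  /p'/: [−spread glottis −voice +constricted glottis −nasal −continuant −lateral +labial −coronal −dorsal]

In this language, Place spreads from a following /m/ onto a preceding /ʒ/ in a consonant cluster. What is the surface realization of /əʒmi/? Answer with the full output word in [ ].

Terminals under Place in this geometry: [labial], [coronal], [anterior], [distributed], [strident], [dorsal], [high], [back].
Spreading Place from /m/ onto /ʒ/ replaces those values with /m/'s: [+labial], [−coronal], [−dorsal]. Features outside Place ([spread glottis], [voice], [constricted glottis], …) stay as in /ʒ/.
Among the inventory, only /v/ has exactly this specification, giving the surface form [əvmi].

[əvmi]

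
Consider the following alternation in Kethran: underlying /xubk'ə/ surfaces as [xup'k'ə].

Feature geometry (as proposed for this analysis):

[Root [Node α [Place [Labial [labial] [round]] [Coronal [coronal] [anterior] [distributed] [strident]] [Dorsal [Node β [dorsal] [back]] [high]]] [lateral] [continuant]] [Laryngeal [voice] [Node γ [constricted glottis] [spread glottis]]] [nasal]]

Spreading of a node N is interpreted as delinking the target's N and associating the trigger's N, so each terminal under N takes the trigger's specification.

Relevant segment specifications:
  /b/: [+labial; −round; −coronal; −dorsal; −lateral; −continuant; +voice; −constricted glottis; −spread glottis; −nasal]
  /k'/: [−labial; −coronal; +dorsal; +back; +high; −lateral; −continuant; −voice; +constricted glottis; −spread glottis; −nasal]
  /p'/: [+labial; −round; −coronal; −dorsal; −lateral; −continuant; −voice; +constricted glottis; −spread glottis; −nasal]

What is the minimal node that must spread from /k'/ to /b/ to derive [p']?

The alternation /b/ → [p'] changes [voice], [constricted glottis] and nothing else.
These terminals are all dominated by Laryngeal, and no proper subconstituent of Laryngeal covers them all; Laryngeal is their lowest common ancestor.
Delinking /b/'s Laryngeal and associating /k'/'s Laryngeal gives precisely the feature bundle of [p'].
Since [labial], [dorsal] are preserved even though /k'/ disagrees there, no node above Laryngeal spread.

Laryngeal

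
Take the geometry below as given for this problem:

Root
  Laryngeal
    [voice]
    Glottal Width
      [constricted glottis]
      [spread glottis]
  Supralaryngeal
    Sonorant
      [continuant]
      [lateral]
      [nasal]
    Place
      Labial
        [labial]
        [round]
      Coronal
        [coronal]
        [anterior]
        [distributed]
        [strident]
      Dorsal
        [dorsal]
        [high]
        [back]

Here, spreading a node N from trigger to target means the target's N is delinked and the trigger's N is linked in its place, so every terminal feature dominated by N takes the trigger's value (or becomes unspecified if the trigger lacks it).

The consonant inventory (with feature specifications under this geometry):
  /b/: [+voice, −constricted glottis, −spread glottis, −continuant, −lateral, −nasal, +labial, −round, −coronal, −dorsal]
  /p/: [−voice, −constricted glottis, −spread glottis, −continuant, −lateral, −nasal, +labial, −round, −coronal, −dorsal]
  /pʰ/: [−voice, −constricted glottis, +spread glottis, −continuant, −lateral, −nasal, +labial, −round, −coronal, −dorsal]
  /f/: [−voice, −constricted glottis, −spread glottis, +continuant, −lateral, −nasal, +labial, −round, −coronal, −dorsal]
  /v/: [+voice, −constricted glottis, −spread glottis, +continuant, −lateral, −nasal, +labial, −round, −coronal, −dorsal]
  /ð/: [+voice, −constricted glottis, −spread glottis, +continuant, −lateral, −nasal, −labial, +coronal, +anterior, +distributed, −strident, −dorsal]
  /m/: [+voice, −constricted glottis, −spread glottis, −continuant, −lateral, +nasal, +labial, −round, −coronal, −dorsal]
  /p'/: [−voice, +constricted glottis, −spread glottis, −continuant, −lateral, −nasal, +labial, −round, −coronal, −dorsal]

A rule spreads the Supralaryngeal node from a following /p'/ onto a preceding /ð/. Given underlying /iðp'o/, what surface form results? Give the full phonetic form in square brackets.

[ibp'o]

Supralaryngeal immediately or transitively dominates [continuant], [lateral], [nasal], [labial], [round], [coronal], [anterior], [distributed], [strident], [dorsal], [high], [back].
After delinking /ð/'s Supralaryngeal and linking /p'/'s, the affected terminals become [−continuant], [−lateral], [−nasal], [+labial], [−round], [−coronal], [−dorsal]; [voice], [constricted glottis], [spread glottis] (outside Supralaryngeal) are retained from /ð/.
Among the inventory, only /b/ has exactly this specification, giving the surface form [ibp'o].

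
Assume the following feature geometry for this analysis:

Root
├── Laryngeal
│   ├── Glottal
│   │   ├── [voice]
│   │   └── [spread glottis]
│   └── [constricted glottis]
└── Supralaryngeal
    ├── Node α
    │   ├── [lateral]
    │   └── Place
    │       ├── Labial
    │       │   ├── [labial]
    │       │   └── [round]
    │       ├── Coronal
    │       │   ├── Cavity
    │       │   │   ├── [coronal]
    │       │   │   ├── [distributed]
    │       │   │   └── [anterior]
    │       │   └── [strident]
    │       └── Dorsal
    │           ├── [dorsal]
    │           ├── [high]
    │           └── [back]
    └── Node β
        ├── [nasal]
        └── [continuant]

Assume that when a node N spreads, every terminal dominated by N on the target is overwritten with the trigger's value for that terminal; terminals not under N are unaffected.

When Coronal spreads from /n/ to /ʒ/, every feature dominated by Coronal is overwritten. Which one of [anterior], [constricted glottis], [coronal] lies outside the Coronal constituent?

[constricted glottis]

Under this geometry, Coronal contains [coronal], [distributed], [anterior], [strident].
Spreading Coronal replaces [anterior], [coronal] with the trigger's values, since each sits inside the Coronal constituent.
But [constricted glottis] is a dependent of Laryngeal, outside Coronal; it is therefore untouched by the spreading.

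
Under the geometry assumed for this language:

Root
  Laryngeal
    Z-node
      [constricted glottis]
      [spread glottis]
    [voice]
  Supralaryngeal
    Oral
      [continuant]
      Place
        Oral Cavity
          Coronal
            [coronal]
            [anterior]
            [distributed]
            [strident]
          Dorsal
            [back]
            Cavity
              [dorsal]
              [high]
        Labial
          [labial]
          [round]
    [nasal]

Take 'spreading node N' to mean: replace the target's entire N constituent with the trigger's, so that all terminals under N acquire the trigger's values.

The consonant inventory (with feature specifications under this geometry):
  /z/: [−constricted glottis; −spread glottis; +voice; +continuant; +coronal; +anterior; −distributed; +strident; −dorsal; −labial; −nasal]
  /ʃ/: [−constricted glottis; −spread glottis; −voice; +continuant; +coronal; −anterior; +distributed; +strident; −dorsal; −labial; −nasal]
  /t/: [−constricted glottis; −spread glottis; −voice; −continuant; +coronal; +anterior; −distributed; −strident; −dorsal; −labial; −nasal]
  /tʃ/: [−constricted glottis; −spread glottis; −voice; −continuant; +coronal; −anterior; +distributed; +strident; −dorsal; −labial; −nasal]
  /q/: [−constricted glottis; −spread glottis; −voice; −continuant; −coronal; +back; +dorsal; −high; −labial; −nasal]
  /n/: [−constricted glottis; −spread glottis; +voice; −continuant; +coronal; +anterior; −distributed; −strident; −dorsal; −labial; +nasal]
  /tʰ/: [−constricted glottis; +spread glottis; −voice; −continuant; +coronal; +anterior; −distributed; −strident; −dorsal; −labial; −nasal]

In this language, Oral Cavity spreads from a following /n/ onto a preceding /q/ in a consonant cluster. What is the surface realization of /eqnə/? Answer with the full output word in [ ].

[etnə]

The Oral Cavity node dominates the terminals [coronal], [anterior], [distributed], [strident], [back], [dorsal], [high].
Spreading Oral Cavity from /n/ onto /q/ replaces those values with /n/'s: [+coronal], [+anterior], [−distributed], [−strident], [−dorsal]. Features outside Oral Cavity ([constricted glottis], [spread glottis], [voice], …) stay as in /q/.
Among the inventory, only /t/ has exactly this specification, giving the surface form [etnə].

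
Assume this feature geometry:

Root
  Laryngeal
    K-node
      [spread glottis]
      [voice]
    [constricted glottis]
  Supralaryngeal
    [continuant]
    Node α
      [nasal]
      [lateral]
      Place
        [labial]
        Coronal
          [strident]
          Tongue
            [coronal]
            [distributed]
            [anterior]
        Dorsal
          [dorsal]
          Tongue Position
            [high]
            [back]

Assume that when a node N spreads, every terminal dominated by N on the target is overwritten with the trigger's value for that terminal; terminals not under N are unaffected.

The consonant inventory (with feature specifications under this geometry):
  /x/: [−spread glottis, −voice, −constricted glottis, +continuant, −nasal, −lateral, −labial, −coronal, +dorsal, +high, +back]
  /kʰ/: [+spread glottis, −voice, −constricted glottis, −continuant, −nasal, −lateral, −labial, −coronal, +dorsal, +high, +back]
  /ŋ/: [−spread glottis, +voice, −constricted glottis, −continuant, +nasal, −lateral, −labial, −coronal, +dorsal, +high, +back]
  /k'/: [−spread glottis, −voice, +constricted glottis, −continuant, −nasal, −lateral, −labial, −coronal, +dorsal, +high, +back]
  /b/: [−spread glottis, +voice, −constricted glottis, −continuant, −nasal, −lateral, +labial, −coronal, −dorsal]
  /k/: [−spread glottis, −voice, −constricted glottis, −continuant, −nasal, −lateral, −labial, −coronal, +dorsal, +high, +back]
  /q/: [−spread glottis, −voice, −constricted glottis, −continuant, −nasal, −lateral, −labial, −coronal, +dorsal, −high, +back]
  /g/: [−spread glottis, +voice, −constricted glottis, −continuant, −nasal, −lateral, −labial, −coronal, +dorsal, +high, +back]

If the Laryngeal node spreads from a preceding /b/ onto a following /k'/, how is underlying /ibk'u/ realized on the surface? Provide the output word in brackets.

The Laryngeal node dominates the terminals [spread glottis], [voice], [constricted glottis].
The target acquires /b/'s values for everything under Laryngeal — [−spread glottis], [+voice], [−constricted glottis] — while keeping its own [continuant], [nasal], [lateral], ….
The resulting bundle matches /g/ in the inventory; substituting it for /k'/ gives [ibgu].

[ibgu]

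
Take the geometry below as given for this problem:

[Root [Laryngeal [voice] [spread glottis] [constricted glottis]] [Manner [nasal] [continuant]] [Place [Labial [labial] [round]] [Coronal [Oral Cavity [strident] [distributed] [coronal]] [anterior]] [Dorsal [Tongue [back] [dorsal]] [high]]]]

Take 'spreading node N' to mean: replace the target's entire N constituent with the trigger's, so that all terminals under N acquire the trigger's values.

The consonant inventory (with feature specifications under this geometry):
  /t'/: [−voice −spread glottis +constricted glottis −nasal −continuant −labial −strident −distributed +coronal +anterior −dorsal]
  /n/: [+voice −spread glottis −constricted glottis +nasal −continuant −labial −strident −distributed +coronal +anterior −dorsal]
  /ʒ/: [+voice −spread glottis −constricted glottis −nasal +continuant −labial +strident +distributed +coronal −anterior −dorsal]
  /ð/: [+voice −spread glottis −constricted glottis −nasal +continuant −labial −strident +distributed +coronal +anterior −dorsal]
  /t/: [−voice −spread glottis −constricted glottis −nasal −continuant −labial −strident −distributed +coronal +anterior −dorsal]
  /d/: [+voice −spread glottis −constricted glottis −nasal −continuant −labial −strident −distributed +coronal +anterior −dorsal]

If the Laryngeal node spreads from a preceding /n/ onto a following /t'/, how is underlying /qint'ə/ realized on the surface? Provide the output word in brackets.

Terminals under Laryngeal in this geometry: [voice], [spread glottis], [constricted glottis].
After delinking /t'/'s Laryngeal and linking /n/'s, the affected terminals become [+voice], [−spread glottis], [−constricted glottis]; [nasal], [continuant], [labial], … (outside Laryngeal) are retained from /t'/.
Among the inventory, only /d/ has exactly this specification, giving the surface form [qində].

[qində]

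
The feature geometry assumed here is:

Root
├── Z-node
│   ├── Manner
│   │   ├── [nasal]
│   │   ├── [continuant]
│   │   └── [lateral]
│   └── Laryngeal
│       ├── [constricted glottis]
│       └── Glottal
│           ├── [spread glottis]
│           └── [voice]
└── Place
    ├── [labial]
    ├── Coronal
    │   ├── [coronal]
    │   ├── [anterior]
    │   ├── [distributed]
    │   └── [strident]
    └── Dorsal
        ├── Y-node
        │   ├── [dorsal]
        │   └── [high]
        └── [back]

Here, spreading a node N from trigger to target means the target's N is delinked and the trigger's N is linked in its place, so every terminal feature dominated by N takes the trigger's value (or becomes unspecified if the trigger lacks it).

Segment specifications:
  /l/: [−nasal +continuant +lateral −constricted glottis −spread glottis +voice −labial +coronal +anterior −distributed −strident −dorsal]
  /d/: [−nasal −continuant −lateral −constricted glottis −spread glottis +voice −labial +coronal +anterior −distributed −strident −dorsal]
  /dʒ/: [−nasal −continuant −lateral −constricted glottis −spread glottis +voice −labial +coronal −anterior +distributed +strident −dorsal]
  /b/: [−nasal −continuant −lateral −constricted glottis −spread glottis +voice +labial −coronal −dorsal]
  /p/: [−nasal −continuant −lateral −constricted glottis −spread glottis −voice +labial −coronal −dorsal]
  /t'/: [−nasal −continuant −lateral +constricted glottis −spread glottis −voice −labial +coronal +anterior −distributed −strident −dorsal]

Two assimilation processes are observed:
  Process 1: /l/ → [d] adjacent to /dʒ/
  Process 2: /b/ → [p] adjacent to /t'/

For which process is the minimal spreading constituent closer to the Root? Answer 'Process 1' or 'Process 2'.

Process 1

Process 1 alters [continuant], [lateral]; the lowest common ancestor is Manner (depth 2 from Root).
In Process 2, [voice] changes, so the minimal spreading node is [voice] at depth 4.
Manner (depth 2) sits above [voice] (depth 4), making Process 1 the one with the higher spreading node.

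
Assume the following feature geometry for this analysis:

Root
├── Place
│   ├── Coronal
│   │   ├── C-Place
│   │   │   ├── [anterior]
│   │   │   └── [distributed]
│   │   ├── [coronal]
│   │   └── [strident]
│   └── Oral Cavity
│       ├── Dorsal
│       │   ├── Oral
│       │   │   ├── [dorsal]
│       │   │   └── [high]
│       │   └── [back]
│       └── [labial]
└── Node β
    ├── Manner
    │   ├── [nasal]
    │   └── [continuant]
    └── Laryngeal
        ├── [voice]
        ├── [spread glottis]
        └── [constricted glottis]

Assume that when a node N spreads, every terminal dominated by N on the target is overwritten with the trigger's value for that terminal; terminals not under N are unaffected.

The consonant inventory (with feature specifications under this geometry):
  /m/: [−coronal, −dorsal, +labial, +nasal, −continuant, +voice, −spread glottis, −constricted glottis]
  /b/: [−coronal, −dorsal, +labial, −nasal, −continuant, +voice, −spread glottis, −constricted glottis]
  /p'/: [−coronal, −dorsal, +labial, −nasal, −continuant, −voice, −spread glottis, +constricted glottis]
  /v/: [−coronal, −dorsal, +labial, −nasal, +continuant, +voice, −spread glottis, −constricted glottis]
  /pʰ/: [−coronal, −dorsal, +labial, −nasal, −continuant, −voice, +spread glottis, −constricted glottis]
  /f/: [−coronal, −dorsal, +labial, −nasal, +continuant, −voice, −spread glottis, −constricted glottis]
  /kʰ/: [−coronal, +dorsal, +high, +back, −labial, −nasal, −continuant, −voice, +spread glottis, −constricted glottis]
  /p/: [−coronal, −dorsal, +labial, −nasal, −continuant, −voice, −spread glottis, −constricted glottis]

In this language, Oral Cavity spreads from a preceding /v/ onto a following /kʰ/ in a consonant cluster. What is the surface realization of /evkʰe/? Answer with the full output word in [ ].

[evpʰe]

The Oral Cavity node dominates the terminals [dorsal], [high], [back], [labial].
The target acquires /v/'s values for everything under Oral Cavity — [−dorsal], [+labial] — while keeping its own [coronal], [nasal], [continuant], ….
This feature bundle is that of [pʰ], so /evkʰe/ surfaces as [evpʰe].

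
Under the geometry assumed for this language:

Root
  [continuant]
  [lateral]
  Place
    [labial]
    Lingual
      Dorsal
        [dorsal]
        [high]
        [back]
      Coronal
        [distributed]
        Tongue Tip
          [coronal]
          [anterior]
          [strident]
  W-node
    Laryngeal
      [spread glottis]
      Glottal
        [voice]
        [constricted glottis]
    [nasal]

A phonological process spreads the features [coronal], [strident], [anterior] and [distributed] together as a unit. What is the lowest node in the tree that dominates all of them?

Coronal

[coronal] is immediately dominated by Tongue Tip.
[strident] is immediately dominated by Tongue Tip.
[anterior] is immediately dominated by Tongue Tip.
[distributed] is immediately dominated by Coronal.
Coronal is the lowest common ancestor — every listed feature sits under it, and no single subconstituent of Coronal covers them all.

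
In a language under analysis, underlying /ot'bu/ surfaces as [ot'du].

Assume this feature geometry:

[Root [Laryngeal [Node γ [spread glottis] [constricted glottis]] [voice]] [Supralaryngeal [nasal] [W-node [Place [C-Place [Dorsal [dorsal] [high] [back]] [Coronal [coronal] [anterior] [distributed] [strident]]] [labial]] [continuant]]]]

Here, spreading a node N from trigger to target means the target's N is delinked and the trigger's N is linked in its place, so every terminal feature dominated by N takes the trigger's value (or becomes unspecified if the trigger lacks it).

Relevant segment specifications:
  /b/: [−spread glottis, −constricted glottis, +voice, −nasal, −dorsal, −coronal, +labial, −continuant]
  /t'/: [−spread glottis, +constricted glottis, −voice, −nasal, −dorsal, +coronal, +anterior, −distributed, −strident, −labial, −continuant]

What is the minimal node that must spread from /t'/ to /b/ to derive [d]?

Place

Comparing /b/ with its surface form [d], the features that change are [labial], [coronal], [anterior], [distributed], [strident].
The smallest constituent containing every changed terminal is Place — each of its daughters lacks at least one of the affected features.
Spreading Place from /t'/ overwrites each of those terminals with /t'/'s values, yielding exactly [d].
Features on which the two segments disagree outside Place, such as [voice], [constricted glottis], are unchanged — nothing dominating them spread, and Place is the minimal sufficient constituent.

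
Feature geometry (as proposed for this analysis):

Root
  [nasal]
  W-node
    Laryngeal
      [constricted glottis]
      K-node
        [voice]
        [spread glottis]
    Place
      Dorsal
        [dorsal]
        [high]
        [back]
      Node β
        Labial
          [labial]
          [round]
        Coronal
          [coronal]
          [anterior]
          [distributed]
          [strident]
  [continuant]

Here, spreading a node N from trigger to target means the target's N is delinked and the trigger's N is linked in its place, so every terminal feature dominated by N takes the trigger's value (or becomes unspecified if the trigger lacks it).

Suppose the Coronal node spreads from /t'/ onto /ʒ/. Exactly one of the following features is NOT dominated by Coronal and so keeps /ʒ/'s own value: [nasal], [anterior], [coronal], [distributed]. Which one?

The terminals dominated by Coronal are [coronal], [anterior], [distributed], [strident].
[anterior], [distributed], [coronal] all lie under Coronal, so they are overwritten when Coronal spreads.
[nasal] is not within the Coronal subtree (it hangs from Root), so /ʒ/'s [nasal] value survives.

[nasal]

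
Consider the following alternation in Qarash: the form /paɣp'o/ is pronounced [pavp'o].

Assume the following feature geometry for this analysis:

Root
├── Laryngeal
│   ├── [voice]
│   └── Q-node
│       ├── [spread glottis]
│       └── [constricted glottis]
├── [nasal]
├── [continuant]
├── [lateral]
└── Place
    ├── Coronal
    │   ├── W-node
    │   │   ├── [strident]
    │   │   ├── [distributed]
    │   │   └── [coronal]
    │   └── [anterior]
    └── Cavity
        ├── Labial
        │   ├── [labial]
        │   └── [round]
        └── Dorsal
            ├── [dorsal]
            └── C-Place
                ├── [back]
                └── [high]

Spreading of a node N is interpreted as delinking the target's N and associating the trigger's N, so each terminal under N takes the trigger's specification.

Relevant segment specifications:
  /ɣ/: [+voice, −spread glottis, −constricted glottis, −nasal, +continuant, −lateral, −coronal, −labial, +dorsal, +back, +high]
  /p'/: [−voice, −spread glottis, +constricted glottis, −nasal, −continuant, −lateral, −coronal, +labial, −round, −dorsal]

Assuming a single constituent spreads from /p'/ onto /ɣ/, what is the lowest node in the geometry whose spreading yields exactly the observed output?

Comparing /ɣ/ with its surface form [v], the features that change are [labial], [round], [dorsal], [high], [back].
In this geometry the lowest node dominating all of them is Cavity: every daughter of Cavity dominates only a proper subset, so no lower node suffices.
If Cavity spreads, every terminal under it takes /p'/'s value, producing [v] as observed.
Features on which the two segments disagree outside Cavity, such as [voice], [constricted glottis], are unchanged — nothing dominating them spread, and Cavity is the minimal sufficient constituent.

Cavity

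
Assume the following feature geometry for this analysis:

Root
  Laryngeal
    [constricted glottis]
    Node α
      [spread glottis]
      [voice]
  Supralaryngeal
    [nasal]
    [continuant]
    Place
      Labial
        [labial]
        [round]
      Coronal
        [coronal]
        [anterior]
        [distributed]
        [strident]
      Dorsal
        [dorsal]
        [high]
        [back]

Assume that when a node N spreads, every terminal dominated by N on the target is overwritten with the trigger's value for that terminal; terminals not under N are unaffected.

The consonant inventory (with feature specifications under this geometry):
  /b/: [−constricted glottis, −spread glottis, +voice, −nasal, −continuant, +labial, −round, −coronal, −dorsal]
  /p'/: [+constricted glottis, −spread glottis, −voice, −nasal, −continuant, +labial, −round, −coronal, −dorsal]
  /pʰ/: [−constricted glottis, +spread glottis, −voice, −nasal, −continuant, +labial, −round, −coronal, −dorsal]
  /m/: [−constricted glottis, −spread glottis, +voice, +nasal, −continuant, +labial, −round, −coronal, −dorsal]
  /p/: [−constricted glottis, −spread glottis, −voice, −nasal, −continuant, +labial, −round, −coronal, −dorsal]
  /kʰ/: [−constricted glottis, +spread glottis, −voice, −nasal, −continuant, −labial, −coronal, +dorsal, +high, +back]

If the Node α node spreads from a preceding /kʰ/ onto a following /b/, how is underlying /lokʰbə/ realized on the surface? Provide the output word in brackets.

[lokʰpʰə]

Node α immediately or transitively dominates [spread glottis], [voice].
Spreading Node α from /kʰ/ onto /b/ replaces those values with /kʰ/'s: [+spread glottis], [−voice]. Features outside Node α ([constricted glottis], [nasal], [continuant], …) stay as in /b/.
Among the inventory, only /pʰ/ has exactly this specification, giving the surface form [lokʰpʰə].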